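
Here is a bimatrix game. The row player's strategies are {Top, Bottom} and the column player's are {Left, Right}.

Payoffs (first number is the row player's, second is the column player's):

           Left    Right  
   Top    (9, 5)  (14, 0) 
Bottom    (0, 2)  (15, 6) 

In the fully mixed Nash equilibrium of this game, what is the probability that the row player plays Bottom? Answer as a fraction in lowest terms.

Let r be the probability that the row player plays Top. In a completely mixed equilibrium, the column player must be indifferent between Left and Right.
The column player's expected payoff from Left is 5r + 2(1−r); from Right it is 6(1−r).
Setting these equal: 3r + 2 = −6r + 6, so r = 4/9.
Therefore the row player plays Bottom with probability 1 − 4/9 = 5/9.

5/9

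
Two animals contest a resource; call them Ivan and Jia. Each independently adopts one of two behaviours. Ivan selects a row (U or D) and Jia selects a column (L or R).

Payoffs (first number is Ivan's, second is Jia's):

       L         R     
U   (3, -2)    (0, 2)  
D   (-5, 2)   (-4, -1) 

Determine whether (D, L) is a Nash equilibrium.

No

At (D, L), Ivan earns -5; switching to U would give 3, so Ivan would deviate.
Jia earns 2; switching to R would give -1, so Jia has no profitable deviation.
Since at least one player can profitably deviate, this is not a Nash equilibrium.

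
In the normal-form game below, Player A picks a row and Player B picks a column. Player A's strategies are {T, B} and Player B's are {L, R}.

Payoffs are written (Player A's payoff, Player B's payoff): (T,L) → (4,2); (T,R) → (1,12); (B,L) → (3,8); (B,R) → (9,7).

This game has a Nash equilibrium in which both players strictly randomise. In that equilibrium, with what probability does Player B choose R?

1/9

Let c be the probability that Player B plays L. In a completely mixed equilibrium, Player A must be indifferent between T and B.
Player A's expected payoff from T is 4c + (1−c); from B it is 3c + 9(1−c).
Setting these equal: 3c + 1 = −6c + 9, so c = 8/9.
Therefore Player B plays R with probability 1 − 8/9 = 1/9.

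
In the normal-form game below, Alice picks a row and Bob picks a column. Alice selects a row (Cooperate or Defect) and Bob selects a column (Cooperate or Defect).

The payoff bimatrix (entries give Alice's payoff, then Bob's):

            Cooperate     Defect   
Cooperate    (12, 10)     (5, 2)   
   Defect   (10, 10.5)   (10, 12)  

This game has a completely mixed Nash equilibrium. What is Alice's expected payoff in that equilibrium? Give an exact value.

10

First find q, the probability Bob plays Cooperate, from Alice's indifference between Cooperate and Defect: 12q + 5(1−q) = 10q + 10(1−q), giving q = 5/7.
Since Alice is indifferent in equilibrium, Alice's expected payoff equals the payoff from either row against (5/7, 2/7). Using Cooperate: 12(5/7) + 5(2/7) = 10.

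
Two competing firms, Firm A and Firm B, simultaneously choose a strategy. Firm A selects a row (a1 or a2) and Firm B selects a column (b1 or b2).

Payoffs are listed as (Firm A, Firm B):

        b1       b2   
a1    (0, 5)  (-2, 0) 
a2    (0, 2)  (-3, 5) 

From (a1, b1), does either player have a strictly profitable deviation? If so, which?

Neither

Firm A at (a1, b1) earns 0; deviating to a2 yields 0 — not better.
Firm B earns 5; deviating to b2 yields 0 — not better.
Neither player can strictly improve; the profile is a Nash equilibrium.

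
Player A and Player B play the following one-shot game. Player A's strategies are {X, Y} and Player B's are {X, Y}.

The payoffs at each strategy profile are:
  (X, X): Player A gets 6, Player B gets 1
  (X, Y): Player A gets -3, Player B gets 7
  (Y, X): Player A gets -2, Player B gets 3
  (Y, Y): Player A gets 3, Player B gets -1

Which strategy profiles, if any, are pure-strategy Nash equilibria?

none

(X, X): Player B prefers Y (7 > 1) — not an equilibrium.
(X, Y): Player A prefers Y (3 > -3) — not an equilibrium.
(Y, X): Player A prefers X (6 > -2) — not an equilibrium.
(Y, Y): Player B prefers X (3 > -1) — not an equilibrium.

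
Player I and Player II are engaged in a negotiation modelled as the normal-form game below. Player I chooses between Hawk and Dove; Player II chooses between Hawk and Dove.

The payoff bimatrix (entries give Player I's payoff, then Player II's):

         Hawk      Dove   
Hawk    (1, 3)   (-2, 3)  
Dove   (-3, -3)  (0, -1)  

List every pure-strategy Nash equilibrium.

(Hawk, Hawk): Player I gets 1 ≥ -3 from Dove, and Player II gets 3 ≥ 3 from Dove — Nash equilibrium.
(Hawk, Dove): Player I prefers Dove (0 > -2) — not an equilibrium.
(Dove, Hawk): Player I prefers Hawk (1 > -3); Player II prefers Dove (-1 > -3) — not an equilibrium.
(Dove, Dove): Player I gets 0 ≥ -2 from Hawk, and Player II gets -1 ≥ -3 from Hawk — Nash equilibrium.

(Hawk, Hawk) and (Dove, Dove)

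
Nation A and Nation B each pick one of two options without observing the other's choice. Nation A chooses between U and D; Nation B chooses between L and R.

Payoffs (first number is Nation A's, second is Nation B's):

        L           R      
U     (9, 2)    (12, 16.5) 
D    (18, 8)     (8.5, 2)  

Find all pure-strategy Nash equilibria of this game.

(U, L): Nation A prefers D (18 > 9); Nation B prefers R (16.5 > 2) — not an equilibrium.
(U, R): Nation A gets 12 ≥ 8.5 from D, and Nation B gets 16.5 ≥ 2 from L — Nash equilibrium.
(D, L): Nation A gets 18 ≥ 9 from U, and Nation B gets 8 ≥ 2 from R — Nash equilibrium.
(D, R): Nation A prefers U (12 > 8.5); Nation B prefers L (8 > 2) — not an equilibrium.

(U, R) and (D, L)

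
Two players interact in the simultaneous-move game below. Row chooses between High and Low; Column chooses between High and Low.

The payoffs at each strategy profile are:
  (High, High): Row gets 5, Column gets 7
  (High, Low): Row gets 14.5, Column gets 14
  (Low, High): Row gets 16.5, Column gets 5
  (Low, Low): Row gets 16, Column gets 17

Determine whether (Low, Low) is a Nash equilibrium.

At (Low, Low), Row earns 16; switching to High would give 14.5, so Row has no profitable deviation.
Column earns 17; switching to High would give 5, so Column has no profitable deviation.
Neither player can gain by a unilateral deviation, so this profile is a Nash equilibrium.

Yes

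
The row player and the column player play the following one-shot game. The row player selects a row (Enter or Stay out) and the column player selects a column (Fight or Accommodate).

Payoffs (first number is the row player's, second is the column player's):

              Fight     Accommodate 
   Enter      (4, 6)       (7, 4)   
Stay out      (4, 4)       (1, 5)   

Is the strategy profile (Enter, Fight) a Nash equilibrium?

Yes

At (Enter, Fight), the row player earns 4; switching to Stay out would give 4, so the row player has no profitable deviation.
The column player earns 6; switching to Accommodate would give 4, so the column player has no profitable deviation.
Neither player can gain by a unilateral deviation, so this profile is a Nash equilibrium.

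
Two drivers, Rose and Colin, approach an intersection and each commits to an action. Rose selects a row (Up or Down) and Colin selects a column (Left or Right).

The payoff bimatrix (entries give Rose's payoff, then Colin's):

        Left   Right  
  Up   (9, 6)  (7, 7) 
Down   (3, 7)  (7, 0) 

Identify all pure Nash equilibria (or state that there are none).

(Up, Left): Colin prefers Right (7 > 6) — not an equilibrium.
(Up, Right): Rose gets 7 ≥ 7 from Down, and Colin gets 7 ≥ 6 from Left — Nash equilibrium.
(Down, Left): Rose prefers Up (9 > 3) — not an equilibrium.
(Down, Right): Colin prefers Left (7 > 0) — not an equilibrium.

(Up, Right)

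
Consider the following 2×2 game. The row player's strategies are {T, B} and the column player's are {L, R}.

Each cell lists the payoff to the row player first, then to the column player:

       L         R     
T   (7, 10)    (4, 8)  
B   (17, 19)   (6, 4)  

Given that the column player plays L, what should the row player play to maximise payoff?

B

Against L, the row player earns 7 from T and 17 from B.
So B is the best response.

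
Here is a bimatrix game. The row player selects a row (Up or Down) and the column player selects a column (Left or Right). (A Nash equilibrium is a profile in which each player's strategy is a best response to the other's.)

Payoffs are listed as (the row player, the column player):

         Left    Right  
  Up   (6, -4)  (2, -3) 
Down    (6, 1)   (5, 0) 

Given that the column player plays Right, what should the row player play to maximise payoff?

Down

Against Right, the row player earns 2 from Up and 5 from Down.
So Down is the best response.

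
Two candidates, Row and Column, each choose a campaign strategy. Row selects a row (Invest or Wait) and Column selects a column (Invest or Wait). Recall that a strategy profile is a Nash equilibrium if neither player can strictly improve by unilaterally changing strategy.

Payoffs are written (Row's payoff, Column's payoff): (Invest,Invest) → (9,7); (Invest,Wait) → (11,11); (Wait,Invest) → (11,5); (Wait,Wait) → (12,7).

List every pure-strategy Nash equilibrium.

(Wait, Wait)

(Invest, Invest): Row prefers Wait (11 > 9); Column prefers Wait (11 > 7) — not an equilibrium.
(Invest, Wait): Row prefers Wait (12 > 11) — not an equilibrium.
(Wait, Invest): Column prefers Wait (7 > 5) — not an equilibrium.
(Wait, Wait): Row gets 12 ≥ 11 from Invest, and Column gets 7 ≥ 5 from Invest — Nash equilibrium.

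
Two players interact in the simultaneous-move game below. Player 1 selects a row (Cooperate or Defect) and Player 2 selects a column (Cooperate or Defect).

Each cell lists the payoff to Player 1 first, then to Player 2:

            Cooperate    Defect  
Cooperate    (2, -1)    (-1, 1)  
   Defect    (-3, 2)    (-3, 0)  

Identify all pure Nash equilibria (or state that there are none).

(Cooperate, Defect)

(Cooperate, Cooperate): Player 2 prefers Defect (1 > -1) — not an equilibrium.
(Cooperate, Defect): Player 1 gets -1 ≥ -3 from Defect, and Player 2 gets 1 ≥ -1 from Cooperate — Nash equilibrium.
(Defect, Cooperate): Player 1 prefers Cooperate (2 > -3) — not an equilibrium.
(Defect, Defect): Player 1 prefers Cooperate (-1 > -3); Player 2 prefers Cooperate (2 > 0) — not an equilibrium.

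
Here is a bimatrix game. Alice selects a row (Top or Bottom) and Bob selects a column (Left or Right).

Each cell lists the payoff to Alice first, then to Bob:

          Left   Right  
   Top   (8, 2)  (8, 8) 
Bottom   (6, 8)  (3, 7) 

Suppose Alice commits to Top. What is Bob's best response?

Right

Against Top, Bob earns 2 from Left and 8 from Right.
So Right is the best response.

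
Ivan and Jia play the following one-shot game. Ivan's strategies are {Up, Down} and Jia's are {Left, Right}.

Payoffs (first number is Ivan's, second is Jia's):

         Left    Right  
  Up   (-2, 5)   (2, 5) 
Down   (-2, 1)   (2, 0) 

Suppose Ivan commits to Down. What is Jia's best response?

Against Down, Jia earns 1 from Left and 0 from Right.
So Left is the best response.

Left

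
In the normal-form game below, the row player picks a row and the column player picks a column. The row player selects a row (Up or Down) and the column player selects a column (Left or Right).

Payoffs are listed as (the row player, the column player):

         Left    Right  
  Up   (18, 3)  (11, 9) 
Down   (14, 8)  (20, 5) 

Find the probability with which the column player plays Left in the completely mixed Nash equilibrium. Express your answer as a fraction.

9/13

Let y be the probability that the column player plays Left. In a completely mixed equilibrium, the row player must be indifferent between Up and Down.
The row player's expected payoff from Up is 18y + 11(1−y); from Down it is 14y + 20(1−y).
Setting these equal: 7y + 11 = −6y + 20, so y = 9/13.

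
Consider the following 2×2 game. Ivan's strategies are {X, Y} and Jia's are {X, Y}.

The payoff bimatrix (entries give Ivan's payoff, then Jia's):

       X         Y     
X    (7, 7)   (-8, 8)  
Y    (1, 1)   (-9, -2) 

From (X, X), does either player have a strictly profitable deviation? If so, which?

Ivan at (X, X) earns 7; deviating to Y yields 1 — not better.
Jia earns 7; deviating to Y yields 8 — a strict improvement.
Only Jia has a strictly profitable deviation.

Jia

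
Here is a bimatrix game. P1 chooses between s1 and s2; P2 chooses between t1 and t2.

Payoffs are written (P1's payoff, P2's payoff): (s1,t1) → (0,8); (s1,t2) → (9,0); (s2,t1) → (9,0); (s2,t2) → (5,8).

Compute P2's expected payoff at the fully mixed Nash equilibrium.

4

First find p, the probability P1 plays s1, from P2's indifference between t1 and t2: 8p = 8(1−p), giving p = 1/2.
Since P2 is indifferent in equilibrium, P2's expected payoff equals the payoff from either column against (1/2, 1/2). Using t1: 8(1/2) = 4.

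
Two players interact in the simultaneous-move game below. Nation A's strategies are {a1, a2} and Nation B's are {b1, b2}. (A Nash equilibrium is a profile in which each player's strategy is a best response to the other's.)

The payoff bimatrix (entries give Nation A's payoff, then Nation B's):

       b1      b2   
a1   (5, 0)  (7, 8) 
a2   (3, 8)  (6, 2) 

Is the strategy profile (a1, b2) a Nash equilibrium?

Yes

At (a1, b2), Nation A earns 7; switching to a2 would give 6, so Nation A has no profitable deviation.
Nation B earns 8; switching to b1 would give 0, so Nation B has no profitable deviation.
Neither player can gain by a unilateral deviation, so this profile is a Nash equilibrium.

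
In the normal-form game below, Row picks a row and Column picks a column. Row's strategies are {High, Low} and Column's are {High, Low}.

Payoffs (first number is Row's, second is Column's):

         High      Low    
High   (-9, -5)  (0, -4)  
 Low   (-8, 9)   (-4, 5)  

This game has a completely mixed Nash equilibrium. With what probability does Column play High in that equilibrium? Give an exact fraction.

Let q be the probability that Column plays High. In a completely mixed equilibrium, Row must be indifferent between High and Low.
Row's expected payoff from High is −9q; from Low it is −8q − 4(1−q).
Setting these equal: −9q = −4q − 4, so q = 4/5.

4/5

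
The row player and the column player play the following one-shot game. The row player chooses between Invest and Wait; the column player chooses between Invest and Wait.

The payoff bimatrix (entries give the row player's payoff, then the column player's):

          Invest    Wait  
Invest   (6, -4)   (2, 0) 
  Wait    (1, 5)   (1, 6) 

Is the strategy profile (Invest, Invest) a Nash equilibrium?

At (Invest, Invest), the row player earns 6; switching to Wait would give 1, so the row player has no profitable deviation.
The column player earns -4; switching to Wait would give 0, so the column player would deviate.
Since at least one player can profitably deviate, this is not a Nash equilibrium.

No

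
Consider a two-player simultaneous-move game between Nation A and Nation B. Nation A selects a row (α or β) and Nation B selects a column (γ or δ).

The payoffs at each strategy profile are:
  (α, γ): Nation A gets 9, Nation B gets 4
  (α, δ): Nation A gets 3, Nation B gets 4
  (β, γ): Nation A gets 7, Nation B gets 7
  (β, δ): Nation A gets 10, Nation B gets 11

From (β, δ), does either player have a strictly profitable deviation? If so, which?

Neither

Nation A at (β, δ) earns 10; deviating to α yields 3 — not better.
Nation B earns 11; deviating to γ yields 7 — not better.
Neither player can strictly improve; the profile is a Nash equilibrium.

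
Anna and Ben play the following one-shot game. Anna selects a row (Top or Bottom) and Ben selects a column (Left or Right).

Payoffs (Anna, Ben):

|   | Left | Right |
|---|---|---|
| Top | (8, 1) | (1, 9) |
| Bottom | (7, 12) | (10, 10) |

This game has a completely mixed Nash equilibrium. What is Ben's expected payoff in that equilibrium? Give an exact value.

First find x, the probability Anna plays Top, from Ben's indifference between Left and Right: x + 12(1−x) = 9x + 10(1−x), giving x = 1/5.
Since Ben is indifferent in equilibrium, Ben's expected payoff equals the payoff from either column against (1/5, 4/5). Using Left: (1/5) + 12(4/5) = 49/5.

49/5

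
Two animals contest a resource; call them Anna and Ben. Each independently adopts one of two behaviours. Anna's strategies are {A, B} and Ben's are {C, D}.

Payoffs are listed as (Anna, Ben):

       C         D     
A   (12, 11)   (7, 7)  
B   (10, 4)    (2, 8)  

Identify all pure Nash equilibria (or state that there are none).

(A, C)

(A, C): Anna gets 12 ≥ 10 from B, and Ben gets 11 ≥ 7 from D — Nash equilibrium.
(A, D): Ben prefers C (11 > 7) — not an equilibrium.
(B, C): Anna prefers A (12 > 10); Ben prefers D (8 > 4) — not an equilibrium.
(B, D): Anna prefers A (7 > 2) — not an equilibrium.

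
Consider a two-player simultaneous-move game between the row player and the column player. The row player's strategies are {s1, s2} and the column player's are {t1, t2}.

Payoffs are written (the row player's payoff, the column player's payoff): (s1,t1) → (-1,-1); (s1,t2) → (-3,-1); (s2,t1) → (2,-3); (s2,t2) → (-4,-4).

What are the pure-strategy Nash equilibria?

(s1, t1): the row player prefers s2 (2 > -1) — not an equilibrium.
(s1, t2): the row player gets -3 ≥ -4 from s2, and the column player gets -1 ≥ -1 from t1 — Nash equilibrium.
(s2, t1): the row player gets 2 ≥ -1 from s1, and the column player gets -3 ≥ -4 from t2 — Nash equilibrium.
(s2, t2): the row player prefers s1 (-3 > -4); the column player prefers t1 (-3 > -4) — not an equilibrium.

(s1, t2) and (s2, t1)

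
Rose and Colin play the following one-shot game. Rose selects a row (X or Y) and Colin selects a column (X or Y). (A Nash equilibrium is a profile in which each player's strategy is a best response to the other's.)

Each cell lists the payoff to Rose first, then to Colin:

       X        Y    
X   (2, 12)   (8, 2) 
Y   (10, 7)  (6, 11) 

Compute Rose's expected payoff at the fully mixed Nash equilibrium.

34/5

First find y, the probability Colin plays X, from Rose's indifference between X and Y: 2y + 8(1−y) = 10y + 6(1−y), giving y = 1/5.
Since Rose is indifferent in equilibrium, Rose's expected payoff equals the payoff from either row against (1/5, 4/5). Using X: 2(1/5) + 8(4/5) = 34/5.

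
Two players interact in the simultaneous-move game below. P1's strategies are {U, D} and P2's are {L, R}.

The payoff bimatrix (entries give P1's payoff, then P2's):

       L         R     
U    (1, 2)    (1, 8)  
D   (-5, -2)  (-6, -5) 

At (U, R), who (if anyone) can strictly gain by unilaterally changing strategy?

Neither

P1 at (U, R) earns 1; deviating to D yields -6 — not better.
P2 earns 8; deviating to L yields 2 — not better.
Neither player can strictly improve; the profile is a Nash equilibrium.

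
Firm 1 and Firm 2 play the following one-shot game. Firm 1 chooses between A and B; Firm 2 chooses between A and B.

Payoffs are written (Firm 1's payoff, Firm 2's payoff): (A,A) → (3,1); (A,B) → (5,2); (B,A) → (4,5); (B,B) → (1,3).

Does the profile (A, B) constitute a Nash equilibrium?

At (A, B), Firm 1 earns 5; switching to B would give 1, so Firm 1 has no profitable deviation.
Firm 2 earns 2; switching to A would give 1, so Firm 2 has no profitable deviation.
Neither player can gain by a unilateral deviation, so this profile is a Nash equilibrium.

Yes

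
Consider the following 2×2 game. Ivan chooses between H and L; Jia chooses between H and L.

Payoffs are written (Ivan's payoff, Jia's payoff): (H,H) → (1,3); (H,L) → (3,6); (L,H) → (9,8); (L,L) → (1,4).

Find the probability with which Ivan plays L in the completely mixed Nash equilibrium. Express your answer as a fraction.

Let p be the probability that Ivan plays H. In a completely mixed equilibrium, Jia must be indifferent between H and L.
Jia's expected payoff from H is 3p + 8(1−p); from L it is 6p + 4(1−p).
Setting these equal: −5p + 8 = 2p + 4, so p = 4/7.
Therefore Ivan plays L with probability 1 − 4/7 = 3/7.

3/7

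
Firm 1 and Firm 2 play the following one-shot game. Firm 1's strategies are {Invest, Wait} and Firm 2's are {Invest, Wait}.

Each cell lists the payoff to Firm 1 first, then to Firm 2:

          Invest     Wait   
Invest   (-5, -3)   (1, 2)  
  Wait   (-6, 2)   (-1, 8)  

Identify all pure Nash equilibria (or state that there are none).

(Invest, Wait)

(Invest, Invest): Firm 2 prefers Wait (2 > -3) — not an equilibrium.
(Invest, Wait): Firm 1 gets 1 ≥ -1 from Wait, and Firm 2 gets 2 ≥ -3 from Invest — Nash equilibrium.
(Wait, Invest): Firm 1 prefers Invest (-5 > -6); Firm 2 prefers Wait (8 > 2) — not an equilibrium.
(Wait, Wait): Firm 1 prefers Invest (1 > -1) — not an equilibrium.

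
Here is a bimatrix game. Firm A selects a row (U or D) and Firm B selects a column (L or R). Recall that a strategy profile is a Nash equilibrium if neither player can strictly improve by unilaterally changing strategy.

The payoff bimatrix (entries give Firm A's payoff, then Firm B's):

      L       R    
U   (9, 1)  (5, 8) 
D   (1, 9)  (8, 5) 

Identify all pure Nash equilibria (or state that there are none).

none

(U, L): Firm B prefers R (8 > 1) — not an equilibrium.
(U, R): Firm A prefers D (8 > 5) — not an equilibrium.
(D, L): Firm A prefers U (9 > 1) — not an equilibrium.
(D, R): Firm B prefers L (9 > 5) — not an equilibrium.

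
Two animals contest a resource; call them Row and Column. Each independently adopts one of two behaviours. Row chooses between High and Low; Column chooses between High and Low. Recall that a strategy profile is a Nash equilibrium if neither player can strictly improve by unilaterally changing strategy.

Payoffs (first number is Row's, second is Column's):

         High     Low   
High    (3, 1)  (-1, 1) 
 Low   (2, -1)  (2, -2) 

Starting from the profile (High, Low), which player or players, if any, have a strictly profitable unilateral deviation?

Row

Row at (High, Low) earns -1; deviating to Low yields 2 — a strict improvement.
Column earns 1; deviating to High yields 1 — not better.
Only Row has a strictly profitable deviation.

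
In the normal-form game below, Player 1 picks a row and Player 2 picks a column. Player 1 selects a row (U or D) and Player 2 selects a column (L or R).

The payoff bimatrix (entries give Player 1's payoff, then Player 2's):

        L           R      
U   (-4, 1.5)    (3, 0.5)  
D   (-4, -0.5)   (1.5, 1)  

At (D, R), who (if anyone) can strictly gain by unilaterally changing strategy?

Player 1 at (D, R) earns 1.5; deviating to U yields 3 — a strict improvement.
Player 2 earns 1; deviating to L yields -0.5 — not better.
Only Player 1 has a strictly profitable deviation.

Player 1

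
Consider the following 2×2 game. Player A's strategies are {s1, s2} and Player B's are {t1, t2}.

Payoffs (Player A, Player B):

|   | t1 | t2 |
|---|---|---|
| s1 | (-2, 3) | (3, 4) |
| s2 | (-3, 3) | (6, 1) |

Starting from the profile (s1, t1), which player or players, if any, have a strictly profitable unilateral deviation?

Player A at (s1, t1) earns -2; deviating to s2 yields -3 — not better.
Player B earns 3; deviating to t2 yields 4 — a strict improvement.
Only Player B has a strictly profitable deviation.

Player B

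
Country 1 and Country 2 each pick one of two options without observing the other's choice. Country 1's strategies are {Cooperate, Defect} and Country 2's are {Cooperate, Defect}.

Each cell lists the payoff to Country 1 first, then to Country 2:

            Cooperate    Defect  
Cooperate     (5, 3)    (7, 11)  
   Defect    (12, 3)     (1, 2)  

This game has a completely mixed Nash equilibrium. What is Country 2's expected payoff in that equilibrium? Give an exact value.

3

First find p, the probability Country 1 plays Cooperate, from Country 2's indifference between Cooperate and Defect: 3p + 3(1−p) = 11p + 2(1−p), giving p = 1/9.
Since Country 2 is indifferent in equilibrium, Country 2's expected payoff equals the payoff from either column against (1/9, 8/9). Using Cooperate: 3(1/9) + 3(8/9) = 3.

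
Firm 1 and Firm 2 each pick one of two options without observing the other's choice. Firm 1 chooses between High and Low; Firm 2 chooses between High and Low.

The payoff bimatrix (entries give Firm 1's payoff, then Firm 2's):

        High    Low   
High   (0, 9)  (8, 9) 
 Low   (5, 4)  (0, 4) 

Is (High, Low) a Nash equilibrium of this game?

At (High, Low), Firm 1 earns 8; switching to Low would give 0, so Firm 1 has no profitable deviation.
Firm 2 earns 9; switching to High would give 9, so Firm 2 has no profitable deviation.
Neither player can gain by a unilateral deviation, so this profile is a Nash equilibrium.

Yes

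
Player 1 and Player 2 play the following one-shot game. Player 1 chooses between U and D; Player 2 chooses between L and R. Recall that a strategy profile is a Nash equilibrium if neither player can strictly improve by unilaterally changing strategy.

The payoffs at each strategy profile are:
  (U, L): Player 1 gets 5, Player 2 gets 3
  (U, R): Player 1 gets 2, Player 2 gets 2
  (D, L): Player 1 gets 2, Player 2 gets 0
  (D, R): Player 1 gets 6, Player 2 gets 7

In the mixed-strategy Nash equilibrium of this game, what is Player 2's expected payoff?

21/8

First find p, the probability Player 1 plays U, from Player 2's indifference between L and R: 3p = 2p + 7(1−p), giving p = 7/8.
Since Player 2 is indifferent in equilibrium, Player 2's expected payoff equals the payoff from either column against (7/8, 1/8). Using L: 3(7/8) = 21/8.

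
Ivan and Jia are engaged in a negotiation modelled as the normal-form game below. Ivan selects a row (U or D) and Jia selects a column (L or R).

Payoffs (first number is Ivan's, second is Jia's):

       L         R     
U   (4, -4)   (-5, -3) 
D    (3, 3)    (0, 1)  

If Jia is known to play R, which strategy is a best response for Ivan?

D

Against R, Ivan earns -5 from U and 0 from D.
So D is the best response.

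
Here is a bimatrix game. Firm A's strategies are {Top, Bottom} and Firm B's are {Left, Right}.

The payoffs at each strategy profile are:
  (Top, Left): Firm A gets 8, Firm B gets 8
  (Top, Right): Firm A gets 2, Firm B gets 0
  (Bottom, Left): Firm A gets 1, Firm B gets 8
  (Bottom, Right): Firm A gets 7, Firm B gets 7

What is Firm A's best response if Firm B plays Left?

Against Left, Firm A earns 8 from Top and 1 from Bottom.
So Top is the best response.

Top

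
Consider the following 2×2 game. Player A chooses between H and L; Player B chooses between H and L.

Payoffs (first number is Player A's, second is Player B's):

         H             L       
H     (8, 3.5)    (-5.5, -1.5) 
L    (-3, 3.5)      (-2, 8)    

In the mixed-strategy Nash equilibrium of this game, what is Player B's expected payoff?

7/2

First find p, the probability Player A plays H, from Player B's indifference between H and L: 3.5p + 3.5(1−p) = −1.5p + 8(1−p), giving p = 9/19.
Since Player B is indifferent in equilibrium, Player B's expected payoff equals the payoff from either column against (9/19, 10/19). Using H: 3.5(9/19) + 3.5(10/19) = 7/2.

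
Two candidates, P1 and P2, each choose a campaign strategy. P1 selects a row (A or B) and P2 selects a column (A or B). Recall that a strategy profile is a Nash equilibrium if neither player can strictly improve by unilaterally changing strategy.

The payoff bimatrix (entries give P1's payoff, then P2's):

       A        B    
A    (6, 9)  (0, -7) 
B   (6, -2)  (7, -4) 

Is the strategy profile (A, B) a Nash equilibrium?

No

At (A, B), P1 earns 0; switching to B would give 7, so P1 would deviate.
P2 earns -7; switching to A would give 9, so P2 would deviate.
Since at least one player can profitably deviate, this is not a Nash equilibrium.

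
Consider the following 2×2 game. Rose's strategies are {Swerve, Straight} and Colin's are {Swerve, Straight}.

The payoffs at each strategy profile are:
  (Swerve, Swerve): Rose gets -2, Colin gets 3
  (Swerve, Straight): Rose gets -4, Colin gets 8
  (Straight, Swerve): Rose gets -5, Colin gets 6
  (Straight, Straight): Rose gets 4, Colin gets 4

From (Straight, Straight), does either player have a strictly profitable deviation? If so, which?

Colin

Rose at (Straight, Straight) earns 4; deviating to Swerve yields -4 — not better.
Colin earns 4; deviating to Swerve yields 6 — a strict improvement.
Only Colin has a strictly profitable deviation.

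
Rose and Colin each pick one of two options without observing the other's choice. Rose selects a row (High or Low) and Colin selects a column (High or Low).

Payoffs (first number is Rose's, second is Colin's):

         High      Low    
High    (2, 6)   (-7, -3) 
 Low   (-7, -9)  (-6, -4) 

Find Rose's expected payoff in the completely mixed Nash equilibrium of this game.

First find y, the probability Colin plays High, from Rose's indifference between High and Low: 2y − 7(1−y) = −7y − 6(1−y), giving y = 1/10.
Since Rose is indifferent in equilibrium, Rose's expected payoff equals the payoff from either row against (1/10, 9/10). Using High: 2(1/10) − 7(9/10) = -61/10.

-61/10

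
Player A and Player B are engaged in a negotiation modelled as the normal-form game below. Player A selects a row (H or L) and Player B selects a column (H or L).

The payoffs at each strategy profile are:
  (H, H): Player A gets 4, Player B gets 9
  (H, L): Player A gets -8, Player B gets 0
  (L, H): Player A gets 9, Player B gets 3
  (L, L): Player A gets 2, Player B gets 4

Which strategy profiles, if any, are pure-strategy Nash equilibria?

(H, H): Player A prefers L (9 > 4) — not an equilibrium.
(H, L): Player A prefers L (2 > -8); Player B prefers H (9 > 0) — not an equilibrium.
(L, H): Player B prefers L (4 > 3) — not an equilibrium.
(L, L): Player A gets 2 ≥ -8 from H, and Player B gets 4 ≥ 3 from H — Nash equilibrium.

(L, L)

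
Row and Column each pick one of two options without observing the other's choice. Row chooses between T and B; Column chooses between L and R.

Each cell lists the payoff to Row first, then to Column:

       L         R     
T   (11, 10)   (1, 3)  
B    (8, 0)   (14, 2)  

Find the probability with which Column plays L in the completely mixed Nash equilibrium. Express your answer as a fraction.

Let q be the probability that Column plays L. In a completely mixed equilibrium, Row must be indifferent between T and B.
Row's expected payoff from T is 11q + (1−q); from B it is 8q + 14(1−q).
Setting these equal: 10q + 1 = −6q + 14, so q = 13/16.

13/16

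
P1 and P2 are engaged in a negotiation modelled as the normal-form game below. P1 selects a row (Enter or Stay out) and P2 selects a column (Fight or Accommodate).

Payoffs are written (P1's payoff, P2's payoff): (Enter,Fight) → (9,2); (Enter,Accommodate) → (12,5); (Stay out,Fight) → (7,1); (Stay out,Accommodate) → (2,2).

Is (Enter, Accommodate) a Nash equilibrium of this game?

Yes

At (Enter, Accommodate), P1 earns 12; switching to Stay out would give 2, so P1 has no profitable deviation.
P2 earns 5; switching to Fight would give 2, so P2 has no profitable deviation.
Neither player can gain by a unilateral deviation, so this profile is a Nash equilibrium.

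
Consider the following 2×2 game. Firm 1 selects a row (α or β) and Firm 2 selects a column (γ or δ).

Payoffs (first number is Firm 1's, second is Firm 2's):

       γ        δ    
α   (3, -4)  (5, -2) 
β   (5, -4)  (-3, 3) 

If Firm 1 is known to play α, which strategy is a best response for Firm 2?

δ

Against α, Firm 2 earns -4 from γ and -2 from δ.
So δ is the best response.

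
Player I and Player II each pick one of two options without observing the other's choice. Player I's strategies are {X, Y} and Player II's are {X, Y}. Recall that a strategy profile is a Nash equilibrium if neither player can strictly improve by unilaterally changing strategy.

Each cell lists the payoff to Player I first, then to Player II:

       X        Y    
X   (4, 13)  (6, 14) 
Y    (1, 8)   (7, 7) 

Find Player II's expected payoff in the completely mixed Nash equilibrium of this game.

First find p, the probability Player I plays X, from Player II's indifference between X and Y: 13p + 8(1−p) = 14p + 7(1−p), giving p = 1/2.
Since Player II is indifferent in equilibrium, Player II's expected payoff equals the payoff from either column against (1/2, 1/2). Using X: 13(1/2) + 8(1/2) = 21/2.

21/2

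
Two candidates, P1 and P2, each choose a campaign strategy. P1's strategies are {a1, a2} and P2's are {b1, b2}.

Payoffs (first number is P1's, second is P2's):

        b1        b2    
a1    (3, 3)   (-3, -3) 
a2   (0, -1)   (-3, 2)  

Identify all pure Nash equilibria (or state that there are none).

(a1, b1): P1 gets 3 ≥ 0 from a2, and P2 gets 3 ≥ -3 from b2 — Nash equilibrium.
(a1, b2): P2 prefers b1 (3 > -3) — not an equilibrium.
(a2, b1): P1 prefers a1 (3 > 0); P2 prefers b2 (2 > -1) — not an equilibrium.
(a2, b2): P1 gets -3 ≥ -3 from a1, and P2 gets 2 ≥ -1 from b1 — Nash equilibrium.

(a1, b1) and (a2, b2)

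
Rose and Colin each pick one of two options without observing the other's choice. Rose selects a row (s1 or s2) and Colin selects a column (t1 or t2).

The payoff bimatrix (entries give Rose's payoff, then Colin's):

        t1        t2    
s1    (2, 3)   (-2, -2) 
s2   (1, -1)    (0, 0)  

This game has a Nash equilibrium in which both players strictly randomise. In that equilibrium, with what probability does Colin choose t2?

1/3

Let c be the probability that Colin plays t1. In a completely mixed equilibrium, Rose must be indifferent between s1 and s2.
Rose's expected payoff from s1 is 2c − 2(1−c); from s2 it is c.
Setting these equal: 4c − 2 = c, so c = 2/3.
Therefore Colin plays t2 with probability 1 − 2/3 = 1/3.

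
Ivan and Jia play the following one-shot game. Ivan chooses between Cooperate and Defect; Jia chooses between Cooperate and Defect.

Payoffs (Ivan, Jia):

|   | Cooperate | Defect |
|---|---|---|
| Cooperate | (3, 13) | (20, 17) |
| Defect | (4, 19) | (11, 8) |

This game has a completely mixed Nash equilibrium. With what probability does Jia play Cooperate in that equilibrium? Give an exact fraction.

Let y be the probability that Jia plays Cooperate. In a completely mixed equilibrium, Ivan must be indifferent between Cooperate and Defect.
Ivan's expected payoff from Cooperate is 3y + 20(1−y); from Defect it is 4y + 11(1−y).
Setting these equal: −17y + 20 = −7y + 11, so y = 9/10.

9/10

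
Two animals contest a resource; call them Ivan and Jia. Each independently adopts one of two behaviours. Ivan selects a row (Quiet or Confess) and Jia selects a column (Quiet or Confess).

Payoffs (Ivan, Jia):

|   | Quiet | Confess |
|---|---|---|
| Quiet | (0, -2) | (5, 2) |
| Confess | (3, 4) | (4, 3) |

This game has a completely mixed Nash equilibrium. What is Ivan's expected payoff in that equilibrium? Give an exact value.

15/4

First find y, the probability Jia plays Quiet, from Ivan's indifference between Quiet and Confess: 5(1−y) = 3y + 4(1−y), giving y = 1/4.
Since Ivan is indifferent in equilibrium, Ivan's expected payoff equals the payoff from either row against (1/4, 3/4). Using Quiet: 5(3/4) = 15/4.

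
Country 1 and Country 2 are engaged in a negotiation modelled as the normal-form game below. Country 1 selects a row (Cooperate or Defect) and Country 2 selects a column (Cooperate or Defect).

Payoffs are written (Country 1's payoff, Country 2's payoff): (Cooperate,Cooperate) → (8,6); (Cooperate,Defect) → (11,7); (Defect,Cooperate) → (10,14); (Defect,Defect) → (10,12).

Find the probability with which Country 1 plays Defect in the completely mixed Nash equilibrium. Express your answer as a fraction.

Let r be the probability that Country 1 plays Cooperate. In a completely mixed equilibrium, Country 2 must be indifferent between Cooperate and Defect.
Country 2's expected payoff from Cooperate is 6r + 14(1−r); from Defect it is 7r + 12(1−r).
Setting these equal: −8r + 14 = −5r + 12, so r = 2/3.
Therefore Country 1 plays Defect with probability 1 − 2/3 = 1/3.

1/3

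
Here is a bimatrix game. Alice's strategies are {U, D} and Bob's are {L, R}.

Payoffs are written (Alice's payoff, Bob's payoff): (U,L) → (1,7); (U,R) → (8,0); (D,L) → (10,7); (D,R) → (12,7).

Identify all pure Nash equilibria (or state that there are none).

(U, L): Alice prefers D (10 > 1) — not an equilibrium.
(U, R): Alice prefers D (12 > 8); Bob prefers L (7 > 0) — not an equilibrium.
(D, L): Alice gets 10 ≥ 1 from U, and Bob gets 7 ≥ 7 from R — Nash equilibrium.
(D, R): Alice gets 12 ≥ 8 from U, and Bob gets 7 ≥ 7 from L — Nash equilibrium.

(D, L) and (D, R)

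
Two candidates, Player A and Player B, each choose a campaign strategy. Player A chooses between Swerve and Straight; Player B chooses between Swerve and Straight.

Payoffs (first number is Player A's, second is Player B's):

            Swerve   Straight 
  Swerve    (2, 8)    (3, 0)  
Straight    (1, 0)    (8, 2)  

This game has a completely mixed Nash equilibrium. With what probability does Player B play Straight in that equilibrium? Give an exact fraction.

Let y be the probability that Player B plays Swerve. In a completely mixed equilibrium, Player A must be indifferent between Swerve and Straight.
Player A's expected payoff from Swerve is 2y + 3(1−y); from Straight it is y + 8(1−y).
Setting these equal: −y + 3 = −7y + 8, so y = 5/6.
Therefore Player B plays Straight with probability 1 − 5/6 = 1/6.

1/6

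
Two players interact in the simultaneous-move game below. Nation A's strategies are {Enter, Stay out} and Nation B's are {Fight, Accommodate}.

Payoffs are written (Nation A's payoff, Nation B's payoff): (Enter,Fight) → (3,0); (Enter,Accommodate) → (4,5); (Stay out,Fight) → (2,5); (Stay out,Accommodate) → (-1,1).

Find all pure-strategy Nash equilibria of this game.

(Enter, Fight): Nation B prefers Accommodate (5 > 0) — not an equilibrium.
(Enter, Accommodate): Nation A gets 4 ≥ -1 from Stay out, and Nation B gets 5 ≥ 0 from Fight — Nash equilibrium.
(Stay out, Fight): Nation A prefers Enter (3 > 2) — not an equilibrium.
(Stay out, Accommodate): Nation A prefers Enter (4 > -1); Nation B prefers Fight (5 > 1) — not an equilibrium.

(Enter, Accommodate)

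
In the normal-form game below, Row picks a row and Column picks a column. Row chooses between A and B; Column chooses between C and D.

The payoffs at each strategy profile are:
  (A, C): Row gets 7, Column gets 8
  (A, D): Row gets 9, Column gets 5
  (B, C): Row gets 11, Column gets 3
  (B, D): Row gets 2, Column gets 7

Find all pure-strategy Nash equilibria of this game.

(A, C): Row prefers B (11 > 7) — not an equilibrium.
(A, D): Column prefers C (8 > 5) — not an equilibrium.
(B, C): Column prefers D (7 > 3) — not an equilibrium.
(B, D): Row prefers A (9 > 2) — not an equilibrium.

none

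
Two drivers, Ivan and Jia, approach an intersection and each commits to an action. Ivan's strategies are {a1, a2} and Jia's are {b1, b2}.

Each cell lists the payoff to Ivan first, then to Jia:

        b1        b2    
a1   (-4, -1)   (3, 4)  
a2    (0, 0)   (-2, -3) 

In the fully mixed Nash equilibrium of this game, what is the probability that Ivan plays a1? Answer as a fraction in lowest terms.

3/8

Let p be the probability that Ivan plays a1. In a completely mixed equilibrium, Jia must be indifferent between b1 and b2.
Jia's expected payoff from b1 is −p; from b2 it is 4p − 3(1−p).
Setting these equal: −p = 7p − 3, so p = 3/8.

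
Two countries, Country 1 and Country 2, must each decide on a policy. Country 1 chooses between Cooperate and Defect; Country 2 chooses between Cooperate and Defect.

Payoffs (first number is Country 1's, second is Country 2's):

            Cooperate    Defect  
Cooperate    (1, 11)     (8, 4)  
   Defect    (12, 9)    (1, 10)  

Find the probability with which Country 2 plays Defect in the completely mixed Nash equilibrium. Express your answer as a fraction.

11/18

Let y be the probability that Country 2 plays Cooperate. In a completely mixed equilibrium, Country 1 must be indifferent between Cooperate and Defect.
Country 1's expected payoff from Cooperate is y + 8(1−y); from Defect it is 12y + (1−y).
Setting these equal: −7y + 8 = 11y + 1, so y = 7/18.
Therefore Country 2 plays Defect with probability 1 − 7/18 = 11/18.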